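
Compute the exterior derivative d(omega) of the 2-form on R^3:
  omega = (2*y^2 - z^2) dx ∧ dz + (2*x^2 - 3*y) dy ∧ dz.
d(omega) = (4*x - 4*y) dx ∧ dy ∧ dz

For a 2-form omega = sum_{i<j} g_{ij} dx_i ∧ dx_j, the exterior derivative is
  d(omega) = sum_{i<j} d(g_{ij}) ∧ dx_i ∧ dx_j = sum_{i<j, k} (∂g_{ij}/∂x_k) dx_k ∧ dx_i ∧ dx_j.
Expand each term, using dx_k ∧ dx_i ∧ dx_j = sgn(permutation) dx_{(a)} ∧ dx_{(b)} ∧ dx_{(c)} with (a < b < c) sorted:
  d(2*y^2 - z^2) includes (∂/∂y)(2*y^2 - z^2) dy = (4*y) dy, which multiplied by dx ∧ dz gives (-4*y) dx ∧ dy ∧ dz
  d(2*x^2 - 3*y) includes (∂/∂x)(2*x^2 - 3*y) dx = (4*x) dx, which multiplied by dy ∧ dz gives (4*x) dx ∧ dy ∧ dz
Collecting like 3-forms: d(omega) = (4*x - 4*y) dx ∧ dy ∧ dz.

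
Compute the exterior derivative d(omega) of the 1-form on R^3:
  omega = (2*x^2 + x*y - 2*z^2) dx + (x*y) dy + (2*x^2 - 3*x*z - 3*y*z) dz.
d(omega) = (-x + y) dx ∧ dy + (4*x + z) dx ∧ dz + (-3*z) dy ∧ dz

For a 1-form omega = sum_i f_i dx_i, the exterior derivative is
  d(omega) = sum_{i < j} (∂f_j/∂x_i - ∂f_i/∂x_j) dx_i ∧ dx_j.
  coefficient of dx ∧ dy: ∂f_2/∂x - ∂f_1/∂y = ∂(x*y)/∂x - ∂(2*x^2 + x*y - 2*z^2)/∂y = -x + y
  coefficient of dx ∧ dz: ∂f_3/∂x - ∂f_1/∂z = ∂(2*x^2 - 3*x*z - 3*y*z)/∂x - ∂(2*x^2 + x*y - 2*z^2)/∂z = 4*x + z
  coefficient of dy ∧ dz: ∂f_3/∂y - ∂f_2/∂z = ∂(2*x^2 - 3*x*z - 3*y*z)/∂y - ∂(x*y)/∂z = -3*z
Assembling: d(omega) = (-x + y) dx ∧ dy + (4*x + z) dx ∧ dz + (-3*z) dy ∧ dz.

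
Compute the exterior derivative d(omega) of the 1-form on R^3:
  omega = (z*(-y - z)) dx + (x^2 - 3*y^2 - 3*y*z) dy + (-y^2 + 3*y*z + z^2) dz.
d(omega) = (2*x + z) dx ∧ dy + (y + 2*z) dx ∧ dz + (y + 3*z) dy ∧ dz

For a 1-form omega = sum_i f_i dx_i, the exterior derivative is
  d(omega) = sum_{i < j} (∂f_j/∂x_i - ∂f_i/∂x_j) dx_i ∧ dx_j.
  coefficient of dx ∧ dy: ∂f_2/∂x - ∂f_1/∂y = ∂(x^2 - 3*y^2 - 3*y*z)/∂x - ∂(z*(-y - z))/∂y = 2*x + z
  coefficient of dx ∧ dz: ∂f_3/∂x - ∂f_1/∂z = ∂(-y^2 + 3*y*z + z^2)/∂x - ∂(z*(-y - z))/∂z = y + 2*z
  coefficient of dy ∧ dz: ∂f_3/∂y - ∂f_2/∂z = ∂(-y^2 + 3*y*z + z^2)/∂y - ∂(x^2 - 3*y^2 - 3*y*z)/∂z = y + 3*z
Assembling: d(omega) = (2*x + z) dx ∧ dy + (y + 2*z) dx ∧ dz + (y + 3*z) dy ∧ dz.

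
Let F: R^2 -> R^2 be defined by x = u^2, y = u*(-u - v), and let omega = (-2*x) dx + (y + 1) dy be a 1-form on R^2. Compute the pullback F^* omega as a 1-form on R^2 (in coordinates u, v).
F^* omega = (-2*u^3 + 3*u^2*v + u*v^2 - 2*u - v) du + (u*(u^2 + u*v - 1)) dv

Using F^*(f dg) = (f ∘ F) d(g ∘ F), substitute each coordinate x_i by F_i(u, v) in f_i, and replace dx_i by d F_i = (∂F_i/∂u) du + (∂F_i/∂v) dv.
  For the x component: f_1(F) = -2*u^2; d F_1 = (2*u) du + (0) dv
  For the y component: f_2(F) = -u^2 - u*v + 1; d F_2 = (-2*u - v) du + (-u) dv
Combining and collecting du, dv coefficients:
  coeff of du: -2*u^3 + 3*u^2*v + u*v^2 - 2*u - v
  coeff of dv: u*(u^2 + u*v - 1)
F^* omega = (-2*u^3 + 3*u^2*v + u*v^2 - 2*u - v) du + (u*(u^2 + u*v - 1)) dv.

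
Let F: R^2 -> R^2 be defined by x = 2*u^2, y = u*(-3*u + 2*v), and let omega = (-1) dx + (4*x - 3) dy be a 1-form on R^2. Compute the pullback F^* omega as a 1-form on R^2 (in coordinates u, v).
F^* omega = (-48*u^3 + 16*u^2*v + 14*u - 6*v) du + (16*u^3 - 6*u) dv

Using F^*(f dg) = (f ∘ F) d(g ∘ F), substitute each coordinate x_i by F_i(u, v) in f_i, and replace dx_i by d F_i = (∂F_i/∂u) du + (∂F_i/∂v) dv.
  For the x component: f_1(F) = -1; d F_1 = (4*u) du + (0) dv
  For the y component: f_2(F) = 8*u^2 - 3; d F_2 = (-6*u + 2*v) du + (2*u) dv
Combining and collecting du, dv coefficients:
  coeff of du: -48*u^3 + 16*u^2*v + 14*u - 6*v
  coeff of dv: 16*u^3 - 6*u
F^* omega = (-48*u^3 + 16*u^2*v + 14*u - 6*v) du + (16*u^3 - 6*u) dv.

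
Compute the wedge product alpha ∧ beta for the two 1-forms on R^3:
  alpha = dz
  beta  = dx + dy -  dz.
alpha ∧ beta = (-1) dx ∧ dz + (-1) dy ∧ dz

Distribute the wedge, using dx_i ∧ dx_j = -dx_j ∧ dx_i and dx_i ∧ dx_i = 0. For each pair (i, j) with i < j, the coefficient of dx_i ∧ dx_j in alpha ∧ beta is (alpha_i * beta_j - alpha_j * beta_i). Collecting: alpha ∧ beta = (-1) dx ∧ dz + (-1) dy ∧ dz.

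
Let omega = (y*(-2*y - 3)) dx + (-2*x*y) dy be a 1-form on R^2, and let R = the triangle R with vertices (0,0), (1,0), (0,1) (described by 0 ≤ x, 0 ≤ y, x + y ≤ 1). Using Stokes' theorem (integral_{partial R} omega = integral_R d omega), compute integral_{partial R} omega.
integral_(partial R) omega = 11/6

Stokes: integral_partial_R omega = integral_R d omega with d omega = (∂Q/∂x - ∂P/∂y) dx ∧ dy.
  ∂Q/∂x = -2*y
  ∂P/∂y = -4*y - 3
  integrand = ∂Q/∂x - ∂P/∂y = 2*y + 3.
Integrating over R: integral_0^1 integral_0^{1-x} (2*y + 3) dy dx = 11/6.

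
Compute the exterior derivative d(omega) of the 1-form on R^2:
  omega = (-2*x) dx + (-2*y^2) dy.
d(omega) = 0

For a 1-form omega = sum_i f_i dx_i, the exterior derivative is
  d(omega) = sum_{i < j} (∂f_j/∂x_i - ∂f_i/∂x_j) dx_i ∧ dx_j.

Assembling: d(omega) = 0.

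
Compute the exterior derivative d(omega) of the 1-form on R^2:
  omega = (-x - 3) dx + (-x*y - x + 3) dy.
d(omega) = (-y - 1) dx ∧ dy

For a 1-form omega = sum_i f_i dx_i, the exterior derivative is
  d(omega) = sum_{i < j} (∂f_j/∂x_i - ∂f_i/∂x_j) dx_i ∧ dx_j.
  coefficient of dx ∧ dy: ∂f_2/∂x - ∂f_1/∂y = ∂(-x*y - x + 3)/∂x - ∂(-x - 3)/∂y = -y - 1
Assembling: d(omega) = (-y - 1) dx ∧ dy.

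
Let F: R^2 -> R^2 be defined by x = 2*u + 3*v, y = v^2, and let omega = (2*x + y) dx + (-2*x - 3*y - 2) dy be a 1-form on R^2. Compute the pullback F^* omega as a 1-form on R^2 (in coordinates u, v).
F^* omega = (8*u + 2*v^2 + 12*v) du + (-8*u*v + 12*u - 6*v^3 - 9*v^2 + 14*v) dv

Using F^*(f dg) = (f ∘ F) d(g ∘ F), substitute each coordinate x_i by F_i(u, v) in f_i, and replace dx_i by d F_i = (∂F_i/∂u) du + (∂F_i/∂v) dv.
  For the x component: f_1(F) = 4*u + v^2 + 6*v; d F_1 = (2) du + (3) dv
  For the y component: f_2(F) = -4*u - 3*v^2 - 6*v - 2; d F_2 = (0) du + (2*v) dv
Combining and collecting du, dv coefficients:
  coeff of du: 8*u + 2*v^2 + 12*v
  coeff of dv: -8*u*v + 12*u - 6*v^3 - 9*v^2 + 14*v
F^* omega = (8*u + 2*v^2 + 12*v) du + (-8*u*v + 12*u - 6*v^3 - 9*v^2 + 14*v) dv.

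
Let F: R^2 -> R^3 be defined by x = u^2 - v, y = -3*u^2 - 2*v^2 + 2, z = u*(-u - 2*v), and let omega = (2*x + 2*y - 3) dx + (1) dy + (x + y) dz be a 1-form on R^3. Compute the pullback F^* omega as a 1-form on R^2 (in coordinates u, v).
F^* omega = (-4*u^3 + 4*u^2*v - 4*u*v^2 - 2*u*v - 8*u + 4*v^3 + 2*v^2 - 4*v) du + (4*u^3 + 4*u^2 + 4*u*v^2 + 2*u*v - 4*u + 4*v^2 - 2*v - 1) dv

Using F^*(f dg) = (f ∘ F) d(g ∘ F), substitute each coordinate x_i by F_i(u, v) in f_i, and replace dx_i by d F_i = (∂F_i/∂u) du + (∂F_i/∂v) dv.
  For the x component: f_1(F) = -4*u^2 - 4*v^2 - 2*v + 1; d F_1 = (2*u) du + (-1) dv
  For the y component: f_2(F) = 1; d F_2 = (-6*u) du + (-4*v) dv
  For the z component: f_3(F) = -2*u^2 - 2*v^2 - v + 2; d F_3 = (-2*u - 2*v) du + (-2*u) dv
Combining and collecting du, dv coefficients:
  coeff of du: -4*u^3 + 4*u^2*v - 4*u*v^2 - 2*u*v - 8*u + 4*v^3 + 2*v^2 - 4*v
  coeff of dv: 4*u^3 + 4*u^2 + 4*u*v^2 + 2*u*v - 4*u + 4*v^2 - 2*v - 1
F^* omega = (-4*u^3 + 4*u^2*v - 4*u*v^2 - 2*u*v - 8*u + 4*v^3 + 2*v^2 - 4*v) du + (4*u^3 + 4*u^2 + 4*u*v^2 + 2*u*v - 4*u + 4*v^2 - 2*v - 1) dv.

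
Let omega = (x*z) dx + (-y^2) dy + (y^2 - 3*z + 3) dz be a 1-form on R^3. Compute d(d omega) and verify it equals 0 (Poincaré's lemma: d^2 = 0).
d(d omega) = 0

Step 1: d omega = sum_{i<j} (∂f_j/∂x_i - ∂f_i/∂x_j) dx_i ∧ dx_j:
  coeff of dx ∧ dy: 0
  coeff of dx ∧ dz: -x
  coeff of dy ∧ dz: 2*y
Step 2: Apply d again to each 2-form coefficient. The only possible 3-form in R^3 is dx ∧ dy ∧ dz, with coefficient
  ∂(coeff of dy∧dz)/∂x - ∂(coeff of dx∧dz)/∂y + ∂(coeff of dx∧dy)/∂z
  = ∂/∂x (2*y) - ∂/∂y (-x) + ∂/∂z (0).
Each of these terms simplifies to sums of mixed partials that cancel in pairs. The result is 0 (by equality of mixed partials for smooth functions — Schwarz / Clairaut).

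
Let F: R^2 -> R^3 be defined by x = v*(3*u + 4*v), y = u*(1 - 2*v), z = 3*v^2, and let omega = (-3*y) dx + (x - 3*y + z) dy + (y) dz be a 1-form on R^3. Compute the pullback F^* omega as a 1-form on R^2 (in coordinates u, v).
F^* omega = (6*u*v - 3*u - 14*v^3 + 7*v^2) du + (u*(-3*u + 22*v^2 - 18*v)) dv

Using F^*(f dg) = (f ∘ F) d(g ∘ F), substitute each coordinate x_i by F_i(u, v) in f_i, and replace dx_i by d F_i = (∂F_i/∂u) du + (∂F_i/∂v) dv.
  For the x component: f_1(F) = 3*u*(2*v - 1); d F_1 = (3*v) du + (3*u + 8*v) dv
  For the y component: f_2(F) = 9*u*v - 3*u + 7*v^2; d F_2 = (1 - 2*v) du + (-2*u) dv
  For the z component: f_3(F) = u*(1 - 2*v); d F_3 = (0) du + (6*v) dv
Combining and collecting du, dv coefficients:
  coeff of du: 6*u*v - 3*u - 14*v^3 + 7*v^2
  coeff of dv: u*(-3*u + 22*v^2 - 18*v)
F^* omega = (6*u*v - 3*u - 14*v^3 + 7*v^2) du + (u*(-3*u + 22*v^2 - 18*v)) dv.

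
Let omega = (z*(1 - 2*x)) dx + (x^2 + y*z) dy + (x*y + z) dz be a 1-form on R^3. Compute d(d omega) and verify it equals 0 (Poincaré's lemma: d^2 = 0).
d(d omega) = 0

Step 1: d omega = sum_{i<j} (∂f_j/∂x_i - ∂f_i/∂x_j) dx_i ∧ dx_j:
  coeff of dx ∧ dy: 2*x
  coeff of dx ∧ dz: 2*x + y - 1
  coeff of dy ∧ dz: x - y
Step 2: Apply d again to each 2-form coefficient. The only possible 3-form in R^3 is dx ∧ dy ∧ dz, with coefficient
  ∂(coeff of dy∧dz)/∂x - ∂(coeff of dx∧dz)/∂y + ∂(coeff of dx∧dy)/∂z
  = ∂/∂x (x - y) - ∂/∂y (2*x + y - 1) + ∂/∂z (2*x).
Each of these terms simplifies to sums of mixed partials that cancel in pairs. The result is 0 (by equality of mixed partials for smooth functions — Schwarz / Clairaut).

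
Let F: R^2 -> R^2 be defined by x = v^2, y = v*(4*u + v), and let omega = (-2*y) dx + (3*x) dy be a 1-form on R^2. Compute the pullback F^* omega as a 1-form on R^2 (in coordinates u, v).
F^* omega = (12*v^3) du + (2*v^2*(-2*u + v)) dv

Using F^*(f dg) = (f ∘ F) d(g ∘ F), substitute each coordinate x_i by F_i(u, v) in f_i, and replace dx_i by d F_i = (∂F_i/∂u) du + (∂F_i/∂v) dv.
  For the x component: f_1(F) = 2*v*(-4*u - v); d F_1 = (0) du + (2*v) dv
  For the y component: f_2(F) = 3*v^2; d F_2 = (4*v) du + (4*u + 2*v) dv
Combining and collecting du, dv coefficients:
  coeff of du: 12*v^3
  coeff of dv: 2*v^2*(-2*u + v)
F^* omega = (12*v^3) du + (2*v^2*(-2*u + v)) dv.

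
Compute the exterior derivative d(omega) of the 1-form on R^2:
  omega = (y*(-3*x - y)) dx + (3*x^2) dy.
d(omega) = (9*x + 2*y) dx ∧ dy

For a 1-form omega = sum_i f_i dx_i, the exterior derivative is
  d(omega) = sum_{i < j} (∂f_j/∂x_i - ∂f_i/∂x_j) dx_i ∧ dx_j.
  coefficient of dx ∧ dy: ∂f_2/∂x - ∂f_1/∂y = ∂(3*x^2)/∂x - ∂(y*(-3*x - y))/∂y = 9*x + 2*y
Assembling: d(omega) = (9*x + 2*y) dx ∧ dy.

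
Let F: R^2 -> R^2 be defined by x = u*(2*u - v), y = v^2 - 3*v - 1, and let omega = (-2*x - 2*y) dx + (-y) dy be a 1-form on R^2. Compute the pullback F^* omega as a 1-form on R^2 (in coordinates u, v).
F^* omega = (-16*u^3 + 12*u^2*v - 10*u*v^2 + 24*u*v + 8*u + 2*v^3 - 6*v^2 - 2*v) du + (4*u^3 - 2*u^2*v + 2*u*v^2 - 6*u*v - 2*u - 2*v^3 + 9*v^2 - 7*v - 3) dv

Using F^*(f dg) = (f ∘ F) d(g ∘ F), substitute each coordinate x_i by F_i(u, v) in f_i, and replace dx_i by d F_i = (∂F_i/∂u) du + (∂F_i/∂v) dv.
  For the x component: f_1(F) = -4*u^2 + 2*u*v - 2*v^2 + 6*v + 2; d F_1 = (4*u - v) du + (-u) dv
  For the y component: f_2(F) = -v^2 + 3*v + 1; d F_2 = (0) du + (2*v - 3) dv
Combining and collecting du, dv coefficients:
  coeff of du: -16*u^3 + 12*u^2*v - 10*u*v^2 + 24*u*v + 8*u + 2*v^3 - 6*v^2 - 2*v
  coeff of dv: 4*u^3 - 2*u^2*v + 2*u*v^2 - 6*u*v - 2*u - 2*v^3 + 9*v^2 - 7*v - 3
F^* omega = (-16*u^3 + 12*u^2*v - 10*u*v^2 + 24*u*v + 8*u + 2*v^3 - 6*v^2 - 2*v) du + (4*u^3 - 2*u^2*v + 2*u*v^2 - 6*u*v - 2*u - 2*v^3 + 9*v^2 - 7*v - 3) dv.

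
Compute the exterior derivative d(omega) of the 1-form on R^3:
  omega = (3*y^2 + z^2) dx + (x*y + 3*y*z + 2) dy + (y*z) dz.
d(omega) = (-5*y) dx ∧ dy + (-2*z) dx ∧ dz + (-3*y + z) dy ∧ dz

For a 1-form omega = sum_i f_i dx_i, the exterior derivative is
  d(omega) = sum_{i < j} (∂f_j/∂x_i - ∂f_i/∂x_j) dx_i ∧ dx_j.
  coefficient of dx ∧ dy: ∂f_2/∂x - ∂f_1/∂y = ∂(x*y + 3*y*z + 2)/∂x - ∂(3*y^2 + z^2)/∂y = -5*y
  coefficient of dx ∧ dz: ∂f_3/∂x - ∂f_1/∂z = ∂(y*z)/∂x - ∂(3*y^2 + z^2)/∂z = -2*z
  coefficient of dy ∧ dz: ∂f_3/∂y - ∂f_2/∂z = ∂(y*z)/∂y - ∂(x*y + 3*y*z + 2)/∂z = -3*y + z
Assembling: d(omega) = (-5*y) dx ∧ dy + (-2*z) dx ∧ dz + (-3*y + z) dy ∧ dz.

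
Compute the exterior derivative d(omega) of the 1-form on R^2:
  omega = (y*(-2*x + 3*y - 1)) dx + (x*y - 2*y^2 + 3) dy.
d(omega) = (2*x - 5*y + 1) dx ∧ dy

For a 1-form omega = sum_i f_i dx_i, the exterior derivative is
  d(omega) = sum_{i < j} (∂f_j/∂x_i - ∂f_i/∂x_j) dx_i ∧ dx_j.
  coefficient of dx ∧ dy: ∂f_2/∂x - ∂f_1/∂y = ∂(x*y - 2*y^2 + 3)/∂x - ∂(y*(-2*x + 3*y - 1))/∂y = 2*x - 5*y + 1
Assembling: d(omega) = (2*x - 5*y + 1) dx ∧ dy.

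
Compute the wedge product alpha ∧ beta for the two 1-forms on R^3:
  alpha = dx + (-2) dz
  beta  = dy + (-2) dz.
alpha ∧ beta = (1) dx ∧ dy + (-2) dx ∧ dz + (2) dy ∧ dz

Distribute the wedge, using dx_i ∧ dx_j = -dx_j ∧ dx_i and dx_i ∧ dx_i = 0. For each pair (i, j) with i < j, the coefficient of dx_i ∧ dx_j in alpha ∧ beta is (alpha_i * beta_j - alpha_j * beta_i). Collecting: alpha ∧ beta = (1) dx ∧ dy + (-2) dx ∧ dz + (2) dy ∧ dz.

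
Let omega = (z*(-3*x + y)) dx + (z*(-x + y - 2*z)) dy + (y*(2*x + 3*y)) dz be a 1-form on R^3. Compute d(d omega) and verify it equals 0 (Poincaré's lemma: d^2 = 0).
d(d omega) = 0

Step 1: d omega = sum_{i<j} (∂f_j/∂x_i - ∂f_i/∂x_j) dx_i ∧ dx_j:
  coeff of dx ∧ dy: -2*z
  coeff of dx ∧ dz: 3*x + y
  coeff of dy ∧ dz: 3*x + 5*y + 4*z
Step 2: Apply d again to each 2-form coefficient. The only possible 3-form in R^3 is dx ∧ dy ∧ dz, with coefficient
  ∂(coeff of dy∧dz)/∂x - ∂(coeff of dx∧dz)/∂y + ∂(coeff of dx∧dy)/∂z
  = ∂/∂x (3*x + 5*y + 4*z) - ∂/∂y (3*x + y) + ∂/∂z (-2*z).
Each of these terms simplifies to sums of mixed partials that cancel in pairs. The result is 0 (by equality of mixed partials for smooth functions — Schwarz / Clairaut).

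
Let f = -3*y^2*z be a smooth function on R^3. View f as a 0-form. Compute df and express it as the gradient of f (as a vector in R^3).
df = (0) dx + (-6*y*z) dy + (-3*y^2) dz; grad f = (0, -6*y*z, -3*y^2)

For a 0-form f, d f = (∂f/∂x) dx + (∂f/∂y) dy + (∂f/∂z) dz. The components of the vector representation are exactly the entries of grad f in Cartesian coordinates:
  ∂f/∂x = 0
  ∂f/∂y = -6*y*z
  ∂f/∂z = -3*y^2.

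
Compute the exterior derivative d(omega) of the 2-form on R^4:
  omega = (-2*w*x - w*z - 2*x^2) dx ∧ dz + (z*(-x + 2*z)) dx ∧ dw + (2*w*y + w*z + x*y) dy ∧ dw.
d(omega) = (-x - 5*z) dx ∧ dz ∧ dw + (y) dx ∧ dy ∧ dw + (-w) dy ∧ dz ∧ dw

For a 2-form omega = sum_{i<j} g_{ij} dx_i ∧ dx_j, the exterior derivative is
  d(omega) = sum_{i<j} d(g_{ij}) ∧ dx_i ∧ dx_j = sum_{i<j, k} (∂g_{ij}/∂x_k) dx_k ∧ dx_i ∧ dx_j.
Expand each term, using dx_k ∧ dx_i ∧ dx_j = sgn(permutation) dx_{(a)} ∧ dx_{(b)} ∧ dx_{(c)} with (a < b < c) sorted:
  d(-2*w*x - w*z - 2*x^2) includes (∂/∂w)(-2*w*x - w*z - 2*x^2) dw = (-2*x - z) dw, which multiplied by dx ∧ dz gives (-2*x - z) dx ∧ dz ∧ dw
  d(z*(-x + 2*z)) includes (∂/∂z)(z*(-x + 2*z)) dz = (-x + 4*z) dz, which multiplied by dx ∧ dw gives (x - 4*z) dx ∧ dz ∧ dw
  d(2*w*y + w*z + x*y) includes (∂/∂x)(2*w*y + w*z + x*y) dx = (y) dx, which multiplied by dy ∧ dw gives (y) dx ∧ dy ∧ dw
  d(2*w*y + w*z + x*y) includes (∂/∂z)(2*w*y + w*z + x*y) dz = (w) dz, which multiplied by dy ∧ dw gives (-w) dy ∧ dz ∧ dw
Collecting like 3-forms: d(omega) = (-x - 5*z) dx ∧ dz ∧ dw + (y) dx ∧ dy ∧ dw + (-w) dy ∧ dz ∧ dw.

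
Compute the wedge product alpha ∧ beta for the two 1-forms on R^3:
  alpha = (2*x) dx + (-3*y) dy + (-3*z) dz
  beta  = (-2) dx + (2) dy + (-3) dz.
alpha ∧ beta = (4*x - 6*y) dx ∧ dy + (-6*x - 6*z) dx ∧ dz + (9*y + 6*z) dy ∧ dz

Distribute the wedge, using dx_i ∧ dx_j = -dx_j ∧ dx_i and dx_i ∧ dx_i = 0. For each pair (i, j) with i < j, the coefficient of dx_i ∧ dx_j in alpha ∧ beta is (alpha_i * beta_j - alpha_j * beta_i). Collecting: alpha ∧ beta = (4*x - 6*y) dx ∧ dy + (-6*x - 6*z) dx ∧ dz + (9*y + 6*z) dy ∧ dz.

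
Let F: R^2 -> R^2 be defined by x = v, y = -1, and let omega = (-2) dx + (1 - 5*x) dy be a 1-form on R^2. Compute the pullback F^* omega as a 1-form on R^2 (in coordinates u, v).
F^* omega = (-2) dv

Using F^*(f dg) = (f ∘ F) d(g ∘ F), substitute each coordinate x_i by F_i(u, v) in f_i, and replace dx_i by d F_i = (∂F_i/∂u) du + (∂F_i/∂v) dv.
  For the x component: f_1(F) = -2; d F_1 = (0) du + (1) dv
  For the y component: f_2(F) = 1 - 5*v; d F_2 = (0) du + (0) dv
Combining and collecting du, dv coefficients:
  coeff of du: 0
  coeff of dv: -2
F^* omega = (-2) dv.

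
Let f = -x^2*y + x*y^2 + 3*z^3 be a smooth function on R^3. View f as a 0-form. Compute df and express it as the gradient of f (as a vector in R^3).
df = (y*(-2*x + y)) dx + (x*(-x + 2*y)) dy + (9*z^2) dz; grad f = (y*(-2*x + y), x*(-x + 2*y), 9*z^2)

For a 0-form f, d f = (∂f/∂x) dx + (∂f/∂y) dy + (∂f/∂z) dz. The components of the vector representation are exactly the entries of grad f in Cartesian coordinates:
  ∂f/∂x = y*(-2*x + y)
  ∂f/∂y = x*(-x + 2*y)
  ∂f/∂z = 9*z^2.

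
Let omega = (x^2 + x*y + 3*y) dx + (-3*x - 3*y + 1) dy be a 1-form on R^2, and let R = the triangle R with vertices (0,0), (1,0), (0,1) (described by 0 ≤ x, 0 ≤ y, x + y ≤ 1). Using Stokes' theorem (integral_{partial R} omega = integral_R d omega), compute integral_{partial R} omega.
integral_(partial R) omega = -19/6

Stokes: integral_partial_R omega = integral_R d omega with d omega = (∂Q/∂x - ∂P/∂y) dx ∧ dy.
  ∂Q/∂x = -3
  ∂P/∂y = x + 3
  integrand = ∂Q/∂x - ∂P/∂y = -x - 6.
Integrating over R: integral_0^1 integral_0^{1-x} (-x - 6) dy dx = -19/6.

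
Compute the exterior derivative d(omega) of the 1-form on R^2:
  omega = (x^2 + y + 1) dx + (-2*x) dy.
d(omega) = (-3) dx ∧ dy

For a 1-form omega = sum_i f_i dx_i, the exterior derivative is
  d(omega) = sum_{i < j} (∂f_j/∂x_i - ∂f_i/∂x_j) dx_i ∧ dx_j.
  coefficient of dx ∧ dy: ∂f_2/∂x - ∂f_1/∂y = ∂(-2*x)/∂x - ∂(x^2 + y + 1)/∂y = -3
Assembling: d(omega) = (-3) dx ∧ dy.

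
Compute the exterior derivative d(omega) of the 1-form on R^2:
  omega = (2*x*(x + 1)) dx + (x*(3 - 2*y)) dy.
d(omega) = (3 - 2*y) dx ∧ dy

For a 1-form omega = sum_i f_i dx_i, the exterior derivative is
  d(omega) = sum_{i < j} (∂f_j/∂x_i - ∂f_i/∂x_j) dx_i ∧ dx_j.
  coefficient of dx ∧ dy: ∂f_2/∂x - ∂f_1/∂y = ∂(x*(3 - 2*y))/∂x - ∂(2*x*(x + 1))/∂y = 3 - 2*y
Assembling: d(omega) = (3 - 2*y) dx ∧ dy.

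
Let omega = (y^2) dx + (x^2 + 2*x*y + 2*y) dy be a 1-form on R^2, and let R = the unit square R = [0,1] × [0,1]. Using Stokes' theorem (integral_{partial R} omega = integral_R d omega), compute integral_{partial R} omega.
integral_(partial R) omega = 1

Stokes: integral_partial_R omega = integral_R d omega with d omega = (∂Q/∂x - ∂P/∂y) dx ∧ dy.
  ∂Q/∂x = 2*x + 2*y
  ∂P/∂y = 2*y
  integrand = ∂Q/∂x - ∂P/∂y = 2*x.
Integrating over R: integral_0^1 integral_0^1 (2*x) dx dy = 1.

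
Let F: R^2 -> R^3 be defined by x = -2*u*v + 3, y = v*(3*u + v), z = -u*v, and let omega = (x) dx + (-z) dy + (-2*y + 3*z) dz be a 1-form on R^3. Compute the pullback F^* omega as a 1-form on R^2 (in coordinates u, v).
F^* omega = (2*v*(8*u*v + v^2 - 3)) du + (2*u*(8*u*v + 2*v^2 - 3)) dv

Using F^*(f dg) = (f ∘ F) d(g ∘ F), substitute each coordinate x_i by F_i(u, v) in f_i, and replace dx_i by d F_i = (∂F_i/∂u) du + (∂F_i/∂v) dv.
  For the x component: f_1(F) = -2*u*v + 3; d F_1 = (-2*v) du + (-2*u) dv
  For the y component: f_2(F) = u*v; d F_2 = (3*v) du + (3*u + 2*v) dv
  For the z component: f_3(F) = v*(-9*u - 2*v); d F_3 = (-v) du + (-u) dv
Combining and collecting du, dv coefficients:
  coeff of du: 2*v*(8*u*v + v^2 - 3)
  coeff of dv: 2*u*(8*u*v + 2*v^2 - 3)
F^* omega = (2*v*(8*u*v + v^2 - 3)) du + (2*u*(8*u*v + 2*v^2 - 3)) dv.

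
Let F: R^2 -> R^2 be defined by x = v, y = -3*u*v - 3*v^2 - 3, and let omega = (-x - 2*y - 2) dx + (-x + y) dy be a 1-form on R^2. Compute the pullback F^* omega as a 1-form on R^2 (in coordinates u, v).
F^* omega = (3*v*(3*u*v + 3*v^2 + v + 3)) du + (9*u^2*v + 27*u*v^2 + 9*u*v + 9*u + 18*v^3 + 12*v^2 + 17*v + 4) dv

Using F^*(f dg) = (f ∘ F) d(g ∘ F), substitute each coordinate x_i by F_i(u, v) in f_i, and replace dx_i by d F_i = (∂F_i/∂u) du + (∂F_i/∂v) dv.
  For the x component: f_1(F) = 6*u*v + 6*v^2 - v + 4; d F_1 = (0) du + (1) dv
  For the y component: f_2(F) = -3*u*v - 3*v^2 - v - 3; d F_2 = (-3*v) du + (-3*u - 6*v) dv
Combining and collecting du, dv coefficients:
  coeff of du: 3*v*(3*u*v + 3*v^2 + v + 3)
  coeff of dv: 9*u^2*v + 27*u*v^2 + 9*u*v + 9*u + 18*v^3 + 12*v^2 + 17*v + 4
F^* omega = (3*v*(3*u*v + 3*v^2 + v + 3)) du + (9*u^2*v + 27*u*v^2 + 9*u*v + 9*u + 18*v^3 + 12*v^2 + 17*v + 4) dv.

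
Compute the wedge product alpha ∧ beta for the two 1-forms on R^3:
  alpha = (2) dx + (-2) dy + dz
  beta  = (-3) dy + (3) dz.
alpha ∧ beta = (-6) dx ∧ dy + (6) dx ∧ dz + (-3) dy ∧ dz

Distribute the wedge, using dx_i ∧ dx_j = -dx_j ∧ dx_i and dx_i ∧ dx_i = 0. For each pair (i, j) with i < j, the coefficient of dx_i ∧ dx_j in alpha ∧ beta is (alpha_i * beta_j - alpha_j * beta_i). Collecting: alpha ∧ beta = (-6) dx ∧ dy + (6) dx ∧ dz + (-3) dy ∧ dz.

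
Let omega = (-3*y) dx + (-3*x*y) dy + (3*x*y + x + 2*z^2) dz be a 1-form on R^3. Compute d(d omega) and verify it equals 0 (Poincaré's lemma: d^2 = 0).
d(d omega) = 0

Step 1: d omega = sum_{i<j} (∂f_j/∂x_i - ∂f_i/∂x_j) dx_i ∧ dx_j:
  coeff of dx ∧ dy: 3 - 3*y
  coeff of dx ∧ dz: 3*y + 1
  coeff of dy ∧ dz: 3*x
Step 2: Apply d again to each 2-form coefficient. The only possible 3-form in R^3 is dx ∧ dy ∧ dz, with coefficient
  ∂(coeff of dy∧dz)/∂x - ∂(coeff of dx∧dz)/∂y + ∂(coeff of dx∧dy)/∂z
  = ∂/∂x (3*x) - ∂/∂y (3*y + 1) + ∂/∂z (3 - 3*y).
Each of these terms simplifies to sums of mixed partials that cancel in pairs. The result is 0 (by equality of mixed partials for smooth functions — Schwarz / Clairaut).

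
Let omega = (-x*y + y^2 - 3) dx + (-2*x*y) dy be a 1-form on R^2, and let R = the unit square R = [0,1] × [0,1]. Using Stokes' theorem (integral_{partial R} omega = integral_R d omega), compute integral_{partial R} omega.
integral_(partial R) omega = -3/2

Stokes: integral_partial_R omega = integral_R d omega with d omega = (∂Q/∂x - ∂P/∂y) dx ∧ dy.
  ∂Q/∂x = -2*y
  ∂P/∂y = -x + 2*y
  integrand = ∂Q/∂x - ∂P/∂y = x - 4*y.
Integrating over R: integral_0^1 integral_0^1 (x - 4*y) dx dy = -3/2.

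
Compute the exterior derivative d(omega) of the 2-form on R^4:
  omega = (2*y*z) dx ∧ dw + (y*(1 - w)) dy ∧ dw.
d(omega) = (-2*z) dx ∧ dy ∧ dw + (-2*y) dx ∧ dz ∧ dw

For a 2-form omega = sum_{i<j} g_{ij} dx_i ∧ dx_j, the exterior derivative is
  d(omega) = sum_{i<j} d(g_{ij}) ∧ dx_i ∧ dx_j = sum_{i<j, k} (∂g_{ij}/∂x_k) dx_k ∧ dx_i ∧ dx_j.
Expand each term, using dx_k ∧ dx_i ∧ dx_j = sgn(permutation) dx_{(a)} ∧ dx_{(b)} ∧ dx_{(c)} with (a < b < c) sorted:
  d(2*y*z) includes (∂/∂y)(2*y*z) dy = (2*z) dy, which multiplied by dx ∧ dw gives (-2*z) dx ∧ dy ∧ dw
  d(2*y*z) includes (∂/∂z)(2*y*z) dz = (2*y) dz, which multiplied by dx ∧ dw gives (-2*y) dx ∧ dz ∧ dw
Collecting like 3-forms: d(omega) = (-2*z) dx ∧ dy ∧ dw + (-2*y) dx ∧ dz ∧ dw.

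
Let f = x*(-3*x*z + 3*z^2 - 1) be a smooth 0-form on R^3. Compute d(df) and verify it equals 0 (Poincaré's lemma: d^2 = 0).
d(df) = 0

Step 1: df = sum_i (∂f/∂x_i) dx_i = (-6*x*z + 3*z^2 - 1) dx + (0) dy + (3*x*(-x + 2*z)) dz.
Step 2: Apply d again. Using the 1-form formula, the coefficient of dx ∧ dy in d(df) is ∂^2 f/∂x ∂y - ∂^2 f/∂y ∂x = (0) - (0) = 0 (equality of mixed partials for smooth f).
Similarly for dx ∧ dz and dy ∧ dz — all coefficients vanish. So d(df) = 0.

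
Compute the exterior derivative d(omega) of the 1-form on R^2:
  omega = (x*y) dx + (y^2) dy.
d(omega) = (-x) dx ∧ dy

For a 1-form omega = sum_i f_i dx_i, the exterior derivative is
  d(omega) = sum_{i < j} (∂f_j/∂x_i - ∂f_i/∂x_j) dx_i ∧ dx_j.
  coefficient of dx ∧ dy: ∂f_2/∂x - ∂f_1/∂y = ∂(y^2)/∂x - ∂(x*y)/∂y = -x
Assembling: d(omega) = (-x) dx ∧ dy.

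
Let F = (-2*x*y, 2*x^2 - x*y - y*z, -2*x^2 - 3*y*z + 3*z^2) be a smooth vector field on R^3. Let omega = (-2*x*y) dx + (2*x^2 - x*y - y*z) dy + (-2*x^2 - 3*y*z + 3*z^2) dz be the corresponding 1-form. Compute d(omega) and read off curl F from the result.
d(omega) = (y - 3*z) dy ∧ dz + (4*x) dz ∧ dx + (6*x - y) dx ∧ dy; curl F = (y - 3*z, 4*x, 6*x - y)

d omega = sum_{i<j} (∂f_j/∂x_i - ∂f_i/∂x_j) dx_i ∧ dx_j. Under the identification (dy ∧ dz, dz ∧ dx, dx ∧ dy) ↔ (e_x, e_y, e_z), the coefficients are exactly the components of curl F. Compute:
  ∂R/∂y - ∂Q/∂z = (-3*z) - (-y) = y - 3*z
  ∂P/∂z - ∂R/∂x = (0) - (-4*x) = 4*x
  ∂Q/∂x - ∂P/∂y = (4*x - y) - (-2*x) = 6*x - y.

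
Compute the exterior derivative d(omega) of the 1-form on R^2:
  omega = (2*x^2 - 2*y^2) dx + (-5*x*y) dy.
d(omega) = (-y) dx ∧ dy

For a 1-form omega = sum_i f_i dx_i, the exterior derivative is
  d(omega) = sum_{i < j} (∂f_j/∂x_i - ∂f_i/∂x_j) dx_i ∧ dx_j.
  coefficient of dx ∧ dy: ∂f_2/∂x - ∂f_1/∂y = ∂(-5*x*y)/∂x - ∂(2*x^2 - 2*y^2)/∂y = -y
Assembling: d(omega) = (-y) dx ∧ dy.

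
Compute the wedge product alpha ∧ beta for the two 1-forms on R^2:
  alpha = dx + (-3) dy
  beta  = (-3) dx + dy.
alpha ∧ beta = (-8) dx ∧ dy

Distribute the wedge, using dx_i ∧ dx_j = -dx_j ∧ dx_i and dx_i ∧ dx_i = 0. For each pair (i, j) with i < j, the coefficient of dx_i ∧ dx_j in alpha ∧ beta is (alpha_i * beta_j - alpha_j * beta_i). Collecting: alpha ∧ beta = (-8) dx ∧ dy.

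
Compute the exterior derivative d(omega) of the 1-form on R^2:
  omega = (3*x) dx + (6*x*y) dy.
d(omega) = (6*y) dx ∧ dy

For a 1-form omega = sum_i f_i dx_i, the exterior derivative is
  d(omega) = sum_{i < j} (∂f_j/∂x_i - ∂f_i/∂x_j) dx_i ∧ dx_j.
  coefficient of dx ∧ dy: ∂f_2/∂x - ∂f_1/∂y = ∂(6*x*y)/∂x - ∂(3*x)/∂y = 6*y
Assembling: d(omega) = (6*y) dx ∧ dy.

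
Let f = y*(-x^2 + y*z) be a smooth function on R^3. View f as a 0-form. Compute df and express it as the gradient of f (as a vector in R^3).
df = (-2*x*y) dx + (-x^2 + 2*y*z) dy + (y^2) dz; grad f = (-2*x*y, -x^2 + 2*y*z, y^2)

For a 0-form f, d f = (∂f/∂x) dx + (∂f/∂y) dy + (∂f/∂z) dz. The components of the vector representation are exactly the entries of grad f in Cartesian coordinates:
  ∂f/∂x = -2*x*y
  ∂f/∂y = -x^2 + 2*y*z
  ∂f/∂z = y^2.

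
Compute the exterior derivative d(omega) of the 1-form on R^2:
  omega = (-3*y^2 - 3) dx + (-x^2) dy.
d(omega) = (-2*x + 6*y) dx ∧ dy

For a 1-form omega = sum_i f_i dx_i, the exterior derivative is
  d(omega) = sum_{i < j} (∂f_j/∂x_i - ∂f_i/∂x_j) dx_i ∧ dx_j.
  coefficient of dx ∧ dy: ∂f_2/∂x - ∂f_1/∂y = ∂(-x^2)/∂x - ∂(-3*y^2 - 3)/∂y = -2*x + 6*y
Assembling: d(omega) = (-2*x + 6*y) dx ∧ dy.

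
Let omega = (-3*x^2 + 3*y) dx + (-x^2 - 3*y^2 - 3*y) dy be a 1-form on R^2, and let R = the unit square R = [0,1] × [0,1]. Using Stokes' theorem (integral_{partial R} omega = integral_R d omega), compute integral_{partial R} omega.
integral_(partial R) omega = -4

Stokes: integral_partial_R omega = integral_R d omega with d omega = (∂Q/∂x - ∂P/∂y) dx ∧ dy.
  ∂Q/∂x = -2*x
  ∂P/∂y = 3
  integrand = ∂Q/∂x - ∂P/∂y = -2*x - 3.
Integrating over R: integral_0^1 integral_0^1 (-2*x - 3) dx dy = -4.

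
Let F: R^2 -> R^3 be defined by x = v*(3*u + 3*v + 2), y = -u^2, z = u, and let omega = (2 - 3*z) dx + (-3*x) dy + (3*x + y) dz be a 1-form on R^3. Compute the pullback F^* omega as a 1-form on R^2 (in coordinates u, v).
F^* omega = (18*u^2*v - u^2 + 18*u*v^2 + 12*u*v + 9*v^2 + 12*v) du + (-9*u^2 - 18*u*v + 12*v + 4) dv

Using F^*(f dg) = (f ∘ F) d(g ∘ F), substitute each coordinate x_i by F_i(u, v) in f_i, and replace dx_i by d F_i = (∂F_i/∂u) du + (∂F_i/∂v) dv.
  For the x component: f_1(F) = 2 - 3*u; d F_1 = (3*v) du + (3*u + 6*v + 2) dv
  For the y component: f_2(F) = 3*v*(-3*u - 3*v - 2); d F_2 = (-2*u) du + (0) dv
  For the z component: f_3(F) = -u^2 + 9*u*v + 9*v^2 + 6*v; d F_3 = (1) du + (0) dv
Combining and collecting du, dv coefficients:
  coeff of du: 18*u^2*v - u^2 + 18*u*v^2 + 12*u*v + 9*v^2 + 12*v
  coeff of dv: -9*u^2 - 18*u*v + 12*v + 4
F^* omega = (18*u^2*v - u^2 + 18*u*v^2 + 12*u*v + 9*v^2 + 12*v) du + (-9*u^2 - 18*u*v + 12*v + 4) dv.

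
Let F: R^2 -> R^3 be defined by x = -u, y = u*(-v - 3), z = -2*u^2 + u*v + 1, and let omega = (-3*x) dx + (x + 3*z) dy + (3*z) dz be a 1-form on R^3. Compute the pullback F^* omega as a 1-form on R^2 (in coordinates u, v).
F^* omega = (24*u^3 - 12*u^2*v + 18*u^2 - 8*u*v - 12*u - 9) du + (u^2) dv

Using F^*(f dg) = (f ∘ F) d(g ∘ F), substitute each coordinate x_i by F_i(u, v) in f_i, and replace dx_i by d F_i = (∂F_i/∂u) du + (∂F_i/∂v) dv.
  For the x component: f_1(F) = 3*u; d F_1 = (-1) du + (0) dv
  For the y component: f_2(F) = -6*u^2 + 3*u*v - u + 3; d F_2 = (-v - 3) du + (-u) dv
  For the z component: f_3(F) = -6*u^2 + 3*u*v + 3; d F_3 = (-4*u + v) du + (u) dv
Combining and collecting du, dv coefficients:
  coeff of du: 24*u^3 - 12*u^2*v + 18*u^2 - 8*u*v - 12*u - 9
  coeff of dv: u^2
F^* omega = (24*u^3 - 12*u^2*v + 18*u^2 - 8*u*v - 12*u - 9) du + (u^2) dv.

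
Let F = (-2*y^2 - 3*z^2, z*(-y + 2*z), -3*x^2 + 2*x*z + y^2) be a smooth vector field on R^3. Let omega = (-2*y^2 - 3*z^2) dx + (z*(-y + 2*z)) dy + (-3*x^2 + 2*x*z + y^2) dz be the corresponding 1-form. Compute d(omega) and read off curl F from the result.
d(omega) = (3*y - 4*z) dy ∧ dz + (6*x - 8*z) dz ∧ dx + (4*y) dx ∧ dy; curl F = (3*y - 4*z, 6*x - 8*z, 4*y)

d omega = sum_{i<j} (∂f_j/∂x_i - ∂f_i/∂x_j) dx_i ∧ dx_j. Under the identification (dy ∧ dz, dz ∧ dx, dx ∧ dy) ↔ (e_x, e_y, e_z), the coefficients are exactly the components of curl F. Compute:
  ∂R/∂y - ∂Q/∂z = (2*y) - (-y + 4*z) = 3*y - 4*z
  ∂P/∂z - ∂R/∂x = (-6*z) - (-6*x + 2*z) = 6*x - 8*z
  ∂Q/∂x - ∂P/∂y = (0) - (-4*y) = 4*y.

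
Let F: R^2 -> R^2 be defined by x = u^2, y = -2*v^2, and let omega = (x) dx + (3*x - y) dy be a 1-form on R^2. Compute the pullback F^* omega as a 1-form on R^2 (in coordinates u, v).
F^* omega = (2*u^3) du + (-12*u^2*v - 8*v^3) dv

Using F^*(f dg) = (f ∘ F) d(g ∘ F), substitute each coordinate x_i by F_i(u, v) in f_i, and replace dx_i by d F_i = (∂F_i/∂u) du + (∂F_i/∂v) dv.
  For the x component: f_1(F) = u^2; d F_1 = (2*u) du + (0) dv
  For the y component: f_2(F) = 3*u^2 + 2*v^2; d F_2 = (0) du + (-4*v) dv
Combining and collecting du, dv coefficients:
  coeff of du: 2*u^3
  coeff of dv: -12*u^2*v - 8*v^3
F^* omega = (2*u^3) du + (-12*u^2*v - 8*v^3) dv.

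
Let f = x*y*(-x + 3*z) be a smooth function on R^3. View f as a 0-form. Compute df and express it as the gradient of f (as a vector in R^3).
df = (y*(-2*x + 3*z)) dx + (x*(-x + 3*z)) dy + (3*x*y) dz; grad f = (y*(-2*x + 3*z), x*(-x + 3*z), 3*x*y)

For a 0-form f, d f = (∂f/∂x) dx + (∂f/∂y) dy + (∂f/∂z) dz. The components of the vector representation are exactly the entries of grad f in Cartesian coordinates:
  ∂f/∂x = y*(-2*x + 3*z)
  ∂f/∂y = x*(-x + 3*z)
  ∂f/∂z = 3*x*y.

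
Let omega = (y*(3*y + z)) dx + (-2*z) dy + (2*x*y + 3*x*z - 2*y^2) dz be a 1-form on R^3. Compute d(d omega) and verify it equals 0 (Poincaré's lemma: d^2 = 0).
d(d omega) = 0

Step 1: d omega = sum_{i<j} (∂f_j/∂x_i - ∂f_i/∂x_j) dx_i ∧ dx_j:
  coeff of dx ∧ dy: -6*y - z
  coeff of dx ∧ dz: y + 3*z
  coeff of dy ∧ dz: 2*x - 4*y + 2
Step 2: Apply d again to each 2-form coefficient. The only possible 3-form in R^3 is dx ∧ dy ∧ dz, with coefficient
  ∂(coeff of dy∧dz)/∂x - ∂(coeff of dx∧dz)/∂y + ∂(coeff of dx∧dy)/∂z
  = ∂/∂x (2*x - 4*y + 2) - ∂/∂y (y + 3*z) + ∂/∂z (-6*y - z).
Each of these terms simplifies to sums of mixed partials that cancel in pairs. The result is 0 (by equality of mixed partials for smooth functions — Schwarz / Clairaut).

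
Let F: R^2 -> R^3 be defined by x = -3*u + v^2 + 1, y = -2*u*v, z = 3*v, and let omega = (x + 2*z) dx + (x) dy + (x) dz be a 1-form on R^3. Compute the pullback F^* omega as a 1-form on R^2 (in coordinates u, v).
F^* omega = (6*u*v + 9*u - 2*v^3 - 3*v^2 - 20*v - 3) du + (6*u^2 - 2*u*v^2 - 6*u*v - 11*u + 2*v^3 + 15*v^2 + 2*v + 3) dv

Using F^*(f dg) = (f ∘ F) d(g ∘ F), substitute each coordinate x_i by F_i(u, v) in f_i, and replace dx_i by d F_i = (∂F_i/∂u) du + (∂F_i/∂v) dv.
  For the x component: f_1(F) = -3*u + v^2 + 6*v + 1; d F_1 = (-3) du + (2*v) dv
  For the y component: f_2(F) = -3*u + v^2 + 1; d F_2 = (-2*v) du + (-2*u) dv
  For the z component: f_3(F) = -3*u + v^2 + 1; d F_3 = (0) du + (3) dv
Combining and collecting du, dv coefficients:
  coeff of du: 6*u*v + 9*u - 2*v^3 - 3*v^2 - 20*v - 3
  coeff of dv: 6*u^2 - 2*u*v^2 - 6*u*v - 11*u + 2*v^3 + 15*v^2 + 2*v + 3
F^* omega = (6*u*v + 9*u - 2*v^3 - 3*v^2 - 20*v - 3) du + (6*u^2 - 2*u*v^2 - 6*u*v - 11*u + 2*v^3 + 15*v^2 + 2*v + 3) dv.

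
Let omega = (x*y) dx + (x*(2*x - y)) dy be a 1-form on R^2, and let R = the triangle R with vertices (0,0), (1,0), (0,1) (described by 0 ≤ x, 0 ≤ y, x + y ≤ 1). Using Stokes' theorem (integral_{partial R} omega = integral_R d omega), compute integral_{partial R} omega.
integral_(partial R) omega = 1/3

Stokes: integral_partial_R omega = integral_R d omega with d omega = (∂Q/∂x - ∂P/∂y) dx ∧ dy.
  ∂Q/∂x = 4*x - y
  ∂P/∂y = x
  integrand = ∂Q/∂x - ∂P/∂y = 3*x - y.
Integrating over R: integral_0^1 integral_0^{1-x} (3*x - y) dy dx = 1/3.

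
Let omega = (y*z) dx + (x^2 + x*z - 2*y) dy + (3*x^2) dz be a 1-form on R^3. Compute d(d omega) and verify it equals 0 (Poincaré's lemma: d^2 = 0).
d(d omega) = 0

Step 1: d omega = sum_{i<j} (∂f_j/∂x_i - ∂f_i/∂x_j) dx_i ∧ dx_j:
  coeff of dx ∧ dy: 2*x
  coeff of dx ∧ dz: 6*x - y
  coeff of dy ∧ dz: -x
Step 2: Apply d again to each 2-form coefficient. The only possible 3-form in R^3 is dx ∧ dy ∧ dz, with coefficient
  ∂(coeff of dy∧dz)/∂x - ∂(coeff of dx∧dz)/∂y + ∂(coeff of dx∧dy)/∂z
  = ∂/∂x (-x) - ∂/∂y (6*x - y) + ∂/∂z (2*x).
Each of these terms simplifies to sums of mixed partials that cancel in pairs. The result is 0 (by equality of mixed partials for smooth functions — Schwarz / Clairaut).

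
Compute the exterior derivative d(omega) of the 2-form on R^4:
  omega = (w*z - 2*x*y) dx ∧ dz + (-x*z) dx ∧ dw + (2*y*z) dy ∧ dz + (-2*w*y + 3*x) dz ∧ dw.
d(omega) = (2*x) dx ∧ dy ∧ dz + (x + z + 3) dx ∧ dz ∧ dw + (-2*w) dy ∧ dz ∧ dw

For a 2-form omega = sum_{i<j} g_{ij} dx_i ∧ dx_j, the exterior derivative is
  d(omega) = sum_{i<j} d(g_{ij}) ∧ dx_i ∧ dx_j = sum_{i<j, k} (∂g_{ij}/∂x_k) dx_k ∧ dx_i ∧ dx_j.
Expand each term, using dx_k ∧ dx_i ∧ dx_j = sgn(permutation) dx_{(a)} ∧ dx_{(b)} ∧ dx_{(c)} with (a < b < c) sorted:
  d(w*z - 2*x*y) includes (∂/∂y)(w*z - 2*x*y) dy = (-2*x) dy, which multiplied by dx ∧ dz gives (2*x) dx ∧ dy ∧ dz
  d(w*z - 2*x*y) includes (∂/∂w)(w*z - 2*x*y) dw = (z) dw, which multiplied by dx ∧ dz gives (z) dx ∧ dz ∧ dw
  d(-x*z) includes (∂/∂z)(-x*z) dz = (-x) dz, which multiplied by dx ∧ dw gives (x) dx ∧ dz ∧ dw
  d(-2*w*y + 3*x) includes (∂/∂x)(-2*w*y + 3*x) dx = (3) dx, which multiplied by dz ∧ dw gives (3) dx ∧ dz ∧ dw
  d(-2*w*y + 3*x) includes (∂/∂y)(-2*w*y + 3*x) dy = (-2*w) dy, which multiplied by dz ∧ dw gives (-2*w) dy ∧ dz ∧ dw
Collecting like 3-forms: d(omega) = (2*x) dx ∧ dy ∧ dz + (x + z + 3) dx ∧ dz ∧ dw + (-2*w) dy ∧ dz ∧ dw.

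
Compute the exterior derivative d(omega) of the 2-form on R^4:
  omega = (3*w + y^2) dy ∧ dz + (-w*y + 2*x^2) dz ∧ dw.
d(omega) = (3 - w) dy ∧ dz ∧ dw + (4*x) dx ∧ dz ∧ dw

For a 2-form omega = sum_{i<j} g_{ij} dx_i ∧ dx_j, the exterior derivative is
  d(omega) = sum_{i<j} d(g_{ij}) ∧ dx_i ∧ dx_j = sum_{i<j, k} (∂g_{ij}/∂x_k) dx_k ∧ dx_i ∧ dx_j.
Expand each term, using dx_k ∧ dx_i ∧ dx_j = sgn(permutation) dx_{(a)} ∧ dx_{(b)} ∧ dx_{(c)} with (a < b < c) sorted:
  d(3*w + y^2) includes (∂/∂w)(3*w + y^2) dw = (3) dw, which multiplied by dy ∧ dz gives (3) dy ∧ dz ∧ dw
  d(-w*y + 2*x^2) includes (∂/∂x)(-w*y + 2*x^2) dx = (4*x) dx, which multiplied by dz ∧ dw gives (4*x) dx ∧ dz ∧ dw
  d(-w*y + 2*x^2) includes (∂/∂y)(-w*y + 2*x^2) dy = (-w) dy, which multiplied by dz ∧ dw gives (-w) dy ∧ dz ∧ dw
Collecting like 3-forms: d(omega) = (3 - w) dy ∧ dz ∧ dw + (4*x) dx ∧ dz ∧ dw.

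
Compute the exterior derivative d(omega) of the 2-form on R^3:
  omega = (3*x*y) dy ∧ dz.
d(omega) = (3*y) dx ∧ dy ∧ dz

For a 2-form omega = sum_{i<j} g_{ij} dx_i ∧ dx_j, the exterior derivative is
  d(omega) = sum_{i<j} d(g_{ij}) ∧ dx_i ∧ dx_j = sum_{i<j, k} (∂g_{ij}/∂x_k) dx_k ∧ dx_i ∧ dx_j.
Expand each term, using dx_k ∧ dx_i ∧ dx_j = sgn(permutation) dx_{(a)} ∧ dx_{(b)} ∧ dx_{(c)} with (a < b < c) sorted:
  d(3*x*y) includes (∂/∂x)(3*x*y) dx = (3*y) dx, which multiplied by dy ∧ dz gives (3*y) dx ∧ dy ∧ dz
Collecting like 3-forms: d(omega) = (3*y) dx ∧ dy ∧ dz.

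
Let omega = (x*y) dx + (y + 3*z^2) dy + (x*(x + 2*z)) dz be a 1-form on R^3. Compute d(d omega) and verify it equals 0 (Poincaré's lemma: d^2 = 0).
d(d omega) = 0

Step 1: d omega = sum_{i<j} (∂f_j/∂x_i - ∂f_i/∂x_j) dx_i ∧ dx_j:
  coeff of dx ∧ dy: -x
  coeff of dx ∧ dz: 2*x + 2*z
  coeff of dy ∧ dz: -6*z
Step 2: Apply d again to each 2-form coefficient. The only possible 3-form in R^3 is dx ∧ dy ∧ dz, with coefficient
  ∂(coeff of dy∧dz)/∂x - ∂(coeff of dx∧dz)/∂y + ∂(coeff of dx∧dy)/∂z
  = ∂/∂x (-6*z) - ∂/∂y (2*x + 2*z) + ∂/∂z (-x).
Each of these terms simplifies to sums of mixed partials that cancel in pairs. The result is 0 (by equality of mixed partials for smooth functions — Schwarz / Clairaut).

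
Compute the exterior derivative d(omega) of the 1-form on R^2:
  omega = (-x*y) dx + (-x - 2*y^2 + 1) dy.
d(omega) = (x - 1) dx ∧ dy

For a 1-form omega = sum_i f_i dx_i, the exterior derivative is
  d(omega) = sum_{i < j} (∂f_j/∂x_i - ∂f_i/∂x_j) dx_i ∧ dx_j.
  coefficient of dx ∧ dy: ∂f_2/∂x - ∂f_1/∂y = ∂(-x - 2*y^2 + 1)/∂x - ∂(-x*y)/∂y = x - 1
Assembling: d(omega) = (x - 1) dx ∧ dy.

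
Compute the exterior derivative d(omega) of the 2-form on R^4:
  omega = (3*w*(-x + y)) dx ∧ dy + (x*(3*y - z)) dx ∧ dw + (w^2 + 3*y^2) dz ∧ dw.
d(omega) = (-6*x + 3*y) dx ∧ dy ∧ dw + (x) dx ∧ dz ∧ dw + (6*y) dy ∧ dz ∧ dw

For a 2-form omega = sum_{i<j} g_{ij} dx_i ∧ dx_j, the exterior derivative is
  d(omega) = sum_{i<j} d(g_{ij}) ∧ dx_i ∧ dx_j = sum_{i<j, k} (∂g_{ij}/∂x_k) dx_k ∧ dx_i ∧ dx_j.
Expand each term, using dx_k ∧ dx_i ∧ dx_j = sgn(permutation) dx_{(a)} ∧ dx_{(b)} ∧ dx_{(c)} with (a < b < c) sorted:
  d(3*w*(-x + y)) includes (∂/∂w)(3*w*(-x + y)) dw = (-3*x + 3*y) dw, which multiplied by dx ∧ dy gives (-3*x + 3*y) dx ∧ dy ∧ dw
  d(x*(3*y - z)) includes (∂/∂y)(x*(3*y - z)) dy = (3*x) dy, which multiplied by dx ∧ dw gives (-3*x) dx ∧ dy ∧ dw
  d(x*(3*y - z)) includes (∂/∂z)(x*(3*y - z)) dz = (-x) dz, which multiplied by dx ∧ dw gives (x) dx ∧ dz ∧ dw
  d(w^2 + 3*y^2) includes (∂/∂y)(w^2 + 3*y^2) dy = (6*y) dy, which multiplied by dz ∧ dw gives (6*y) dy ∧ dz ∧ dw
Collecting like 3-forms: d(omega) = (-6*x + 3*y) dx ∧ dy ∧ dw + (x) dx ∧ dz ∧ dw + (6*y) dy ∧ dz ∧ dw.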